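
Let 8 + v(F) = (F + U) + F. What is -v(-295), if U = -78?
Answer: 676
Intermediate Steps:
v(F) = -86 + 2*F (v(F) = -8 + ((F - 78) + F) = -8 + ((-78 + F) + F) = -8 + (-78 + 2*F) = -86 + 2*F)
-v(-295) = -(-86 + 2*(-295)) = -(-86 - 590) = -1*(-676) = 676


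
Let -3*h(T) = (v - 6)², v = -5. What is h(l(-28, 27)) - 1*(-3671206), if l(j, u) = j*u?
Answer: 11013497/3 ≈ 3.6712e+6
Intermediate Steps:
h(T) = -121/3 (h(T) = -(-5 - 6)²/3 = -⅓*(-11)² = -⅓*121 = -121/3)
h(l(-28, 27)) - 1*(-3671206) = -121/3 - 1*(-3671206) = -121/3 + 3671206 = 11013497/3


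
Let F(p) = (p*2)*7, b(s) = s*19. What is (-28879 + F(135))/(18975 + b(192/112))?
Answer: -188923/133053 ≈ -1.4199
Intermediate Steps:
b(s) = 19*s
F(p) = 14*p (F(p) = (2*p)*7 = 14*p)
(-28879 + F(135))/(18975 + b(192/112)) = (-28879 + 14*135)/(18975 + 19*(192/112)) = (-28879 + 1890)/(18975 + 19*(192*(1/112))) = -26989/(18975 + 19*(12/7)) = -26989/(18975 + 228/7) = -26989/133053/7 = -26989*7/133053 = -188923/133053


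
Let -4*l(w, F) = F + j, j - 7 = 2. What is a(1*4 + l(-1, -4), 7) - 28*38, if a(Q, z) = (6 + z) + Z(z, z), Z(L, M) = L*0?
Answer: -1051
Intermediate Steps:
j = 9 (j = 7 + 2 = 9)
l(w, F) = -9/4 - F/4 (l(w, F) = -(F + 9)/4 = -(9 + F)/4 = -9/4 - F/4)
Z(L, M) = 0
a(Q, z) = 6 + z (a(Q, z) = (6 + z) + 0 = 6 + z)
a(1*4 + l(-1, -4), 7) - 28*38 = (6 + 7) - 28*38 = 13 - 1064 = -1051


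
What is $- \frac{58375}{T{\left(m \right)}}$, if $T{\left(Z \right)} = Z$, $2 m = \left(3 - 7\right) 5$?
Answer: $\frac{11675}{2} \approx 5837.5$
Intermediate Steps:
$m = -10$ ($m = \frac{\left(3 - 7\right) 5}{2} = \frac{\left(-4\right) 5}{2} = \frac{1}{2} \left(-20\right) = -10$)
$- \frac{58375}{T{\left(m \right)}} = - \frac{58375}{-10} = \left(-58375\right) \left(- \frac{1}{10}\right) = \frac{11675}{2}$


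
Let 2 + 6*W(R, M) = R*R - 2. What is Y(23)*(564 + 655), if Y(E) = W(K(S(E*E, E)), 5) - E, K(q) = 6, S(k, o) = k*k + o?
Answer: -64607/3 ≈ -21536.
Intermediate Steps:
S(k, o) = o + k² (S(k, o) = k² + o = o + k²)
W(R, M) = -⅔ + R²/6 (W(R, M) = -⅓ + (R*R - 2)/6 = -⅓ + (R² - 2)/6 = -⅓ + (-2 + R²)/6 = -⅓ + (-⅓ + R²/6) = -⅔ + R²/6)
Y(E) = 16/3 - E (Y(E) = (-⅔ + (⅙)*6²) - E = (-⅔ + (⅙)*36) - E = (-⅔ + 6) - E = 16/3 - E)
Y(23)*(564 + 655) = (16/3 - 1*23)*(564 + 655) = (16/3 - 23)*1219 = -53/3*1219 = -64607/3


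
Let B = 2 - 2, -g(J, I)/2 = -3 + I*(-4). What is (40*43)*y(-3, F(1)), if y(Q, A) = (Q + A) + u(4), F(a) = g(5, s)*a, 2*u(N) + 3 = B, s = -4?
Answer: -52460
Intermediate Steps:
g(J, I) = 6 + 8*I (g(J, I) = -2*(-3 + I*(-4)) = -2*(-3 - 4*I) = 6 + 8*I)
B = 0
u(N) = -3/2 (u(N) = -3/2 + (½)*0 = -3/2 + 0 = -3/2)
F(a) = -26*a (F(a) = (6 + 8*(-4))*a = (6 - 32)*a = -26*a)
y(Q, A) = -3/2 + A + Q (y(Q, A) = (Q + A) - 3/2 = (A + Q) - 3/2 = -3/2 + A + Q)
(40*43)*y(-3, F(1)) = (40*43)*(-3/2 - 26*1 - 3) = 1720*(-3/2 - 26 - 3) = 1720*(-61/2) = -52460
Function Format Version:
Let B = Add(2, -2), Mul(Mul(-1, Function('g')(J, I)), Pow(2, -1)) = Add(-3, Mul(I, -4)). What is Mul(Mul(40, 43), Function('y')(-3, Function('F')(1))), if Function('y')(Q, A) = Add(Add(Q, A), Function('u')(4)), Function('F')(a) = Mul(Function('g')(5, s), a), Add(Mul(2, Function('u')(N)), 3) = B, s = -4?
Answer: -52460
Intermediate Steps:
Function('g')(J, I) = Add(6, Mul(8, I)) (Function('g')(J, I) = Mul(-2, Add(-3, Mul(I, -4))) = Mul(-2, Add(-3, Mul(-4, I))) = Add(6, Mul(8, I)))
B = 0
Function('u')(N) = Rational(-3, 2) (Function('u')(N) = Add(Rational(-3, 2), Mul(Rational(1, 2), 0)) = Add(Rational(-3, 2), 0) = Rational(-3, 2))
Function('F')(a) = Mul(-26, a) (Function('F')(a) = Mul(Add(6, Mul(8, -4)), a) = Mul(Add(6, -32), a) = Mul(-26, a))
Function('y')(Q, A) = Add(Rational(-3, 2), A, Q) (Function('y')(Q, A) = Add(Add(Q, A), Rational(-3, 2)) = Add(Add(A, Q), Rational(-3, 2)) = Add(Rational(-3, 2), A, Q))
Mul(Mul(40, 43), Function('y')(-3, Function('F')(1))) = Mul(Mul(40, 43), Add(Rational(-3, 2), Mul(-26, 1), -3)) = Mul(1720, Add(Rational(-3, 2), -26, -3)) = Mul(1720, Rational(-61, 2)) = -52460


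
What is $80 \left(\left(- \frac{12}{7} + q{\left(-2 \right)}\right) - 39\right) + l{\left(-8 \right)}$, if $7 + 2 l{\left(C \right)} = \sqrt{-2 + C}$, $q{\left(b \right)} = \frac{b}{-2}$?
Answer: $- \frac{44529}{14} + \frac{i \sqrt{10}}{2} \approx -3180.6 + 1.5811 i$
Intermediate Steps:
$q{\left(b \right)} = - \frac{b}{2}$ ($q{\left(b \right)} = b \left(- \frac{1}{2}\right) = - \frac{b}{2}$)
$l{\left(C \right)} = - \frac{7}{2} + \frac{\sqrt{-2 + C}}{2}$
$80 \left(\left(- \frac{12}{7} + q{\left(-2 \right)}\right) - 39\right) + l{\left(-8 \right)} = 80 \left(\left(- \frac{12}{7} - -1\right) - 39\right) - \left(\frac{7}{2} - \frac{\sqrt{-2 - 8}}{2}\right) = 80 \left(\left(\left(-12\right) \frac{1}{7} + 1\right) - 39\right) - \left(\frac{7}{2} - \frac{\sqrt{-10}}{2}\right) = 80 \left(\left(- \frac{12}{7} + 1\right) - 39\right) - \left(\frac{7}{2} - \frac{i \sqrt{10}}{2}\right) = 80 \left(- \frac{5}{7} - 39\right) - \left(\frac{7}{2} - \frac{i \sqrt{10}}{2}\right) = 80 \left(- \frac{278}{7}\right) - \left(\frac{7}{2} - \frac{i \sqrt{10}}{2}\right) = - \frac{22240}{7} - \left(\frac{7}{2} - \frac{i \sqrt{10}}{2}\right) = - \frac{44529}{14} + \frac{i \sqrt{10}}{2}$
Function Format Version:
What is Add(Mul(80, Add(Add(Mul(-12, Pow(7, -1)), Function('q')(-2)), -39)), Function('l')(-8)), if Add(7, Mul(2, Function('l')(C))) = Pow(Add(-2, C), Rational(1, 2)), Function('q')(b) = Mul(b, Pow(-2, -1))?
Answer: Add(Rational(-44529, 14), Mul(Rational(1, 2), I, Pow(10, Rational(1, 2)))) ≈ Add(-3180.6, Mul(1.5811, I))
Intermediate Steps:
Function('q')(b) = Mul(Rational(-1, 2), b) (Function('q')(b) = Mul(b, Rational(-1, 2)) = Mul(Rational(-1, 2), b))
Function('l')(C) = Add(Rational(-7, 2), Mul(Rational(1, 2), Pow(Add(-2, C), Rational(1, 2))))
Add(Mul(80, Add(Add(Mul(-12, Pow(7, -1)), Function('q')(-2)), -39)), Function('l')(-8)) = Add(Mul(80, Add(Add(Mul(-12, Pow(7, -1)), Mul(Rational(-1, 2), -2)), -39)), Add(Rational(-7, 2), Mul(Rational(1, 2), Pow(Add(-2, -8), Rational(1, 2))))) = Add(Mul(80, Add(Add(Mul(-12, Rational(1, 7)), 1), -39)), Add(Rational(-7, 2), Mul(Rational(1, 2), Pow(-10, Rational(1, 2))))) = Add(Mul(80, Add(Add(Rational(-12, 7), 1), -39)), Add(Rational(-7, 2), Mul(Rational(1, 2), Mul(I, Pow(10, Rational(1, 2)))))) = Add(Mul(80, Add(Rational(-5, 7), -39)), Add(Rational(-7, 2), Mul(Rational(1, 2), I, Pow(10, Rational(1, 2))))) = Add(Mul(80, Rational(-278, 7)), Add(Rational(-7, 2), Mul(Rational(1, 2), I, Pow(10, Rational(1, 2))))) = Add(Rational(-22240, 7), Add(Rational(-7, 2), Mul(Rational(1, 2), I, Pow(10, Rational(1, 2))))) = Add(Rational(-44529, 14), Mul(Rational(1, 2), I, Pow(10, Rational(1, 2))))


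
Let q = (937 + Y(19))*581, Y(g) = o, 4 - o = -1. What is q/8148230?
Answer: 273651/4074115 ≈ 0.067168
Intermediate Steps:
o = 5 (o = 4 - 1*(-1) = 4 + 1 = 5)
Y(g) = 5
q = 547302 (q = (937 + 5)*581 = 942*581 = 547302)
q/8148230 = 547302/8148230 = 547302*(1/8148230) = 273651/4074115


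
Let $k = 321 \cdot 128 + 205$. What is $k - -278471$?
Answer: $319764$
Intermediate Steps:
$k = 41293$ ($k = 41088 + 205 = 41293$)
$k - -278471 = 41293 - -278471 = 41293 + 278471 = 319764$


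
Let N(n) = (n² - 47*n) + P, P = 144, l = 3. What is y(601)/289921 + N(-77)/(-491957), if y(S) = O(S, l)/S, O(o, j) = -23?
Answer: -1688769828543/85719827903597 ≈ -0.019701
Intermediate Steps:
y(S) = -23/S
N(n) = 144 + n² - 47*n (N(n) = (n² - 47*n) + 144 = 144 + n² - 47*n)
y(601)/289921 + N(-77)/(-491957) = -23/601/289921 + (144 + (-77)² - 47*(-77))/(-491957) = -23*1/601*(1/289921) + (144 + 5929 + 3619)*(-1/491957) = -23/601*1/289921 + 9692*(-1/491957) = -23/174242521 - 9692/491957 = -1688769828543/85719827903597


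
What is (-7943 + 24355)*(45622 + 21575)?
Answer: 1102837164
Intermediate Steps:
(-7943 + 24355)*(45622 + 21575) = 16412*67197 = 1102837164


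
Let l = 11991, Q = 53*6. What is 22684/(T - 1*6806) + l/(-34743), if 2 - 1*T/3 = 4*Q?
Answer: -76283889/30735974 ≈ -2.4819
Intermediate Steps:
Q = 318
T = -3810 (T = 6 - 12*318 = 6 - 3*1272 = 6 - 3816 = -3810)
22684/(T - 1*6806) + l/(-34743) = 22684/(-3810 - 1*6806) + 11991/(-34743) = 22684/(-3810 - 6806) + 11991*(-1/34743) = 22684/(-10616) - 3997/11581 = 22684*(-1/10616) - 3997/11581 = -5671/2654 - 3997/11581 = -76283889/30735974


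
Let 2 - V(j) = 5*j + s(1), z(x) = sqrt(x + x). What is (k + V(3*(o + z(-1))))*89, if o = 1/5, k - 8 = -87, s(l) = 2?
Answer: -7298 - 1335*I*sqrt(2) ≈ -7298.0 - 1888.0*I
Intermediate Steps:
z(x) = sqrt(2)*sqrt(x) (z(x) = sqrt(2*x) = sqrt(2)*sqrt(x))
k = -79 (k = 8 - 87 = -79)
o = 1/5 (o = 1*(1/5) = 1/5 ≈ 0.20000)
V(j) = -5*j (V(j) = 2 - (5*j + 2) = 2 - (2 + 5*j) = 2 + (-2 - 5*j) = -5*j)
(k + V(3*(o + z(-1))))*89 = (-79 - 15*(1/5 + sqrt(2)*sqrt(-1)))*89 = (-79 - 15*(1/5 + sqrt(2)*I))*89 = (-79 - 15*(1/5 + I*sqrt(2)))*89 = (-79 - 5*(3/5 + 3*I*sqrt(2)))*89 = (-79 + (-3 - 15*I*sqrt(2)))*89 = (-82 - 15*I*sqrt(2))*89 = -7298 - 1335*I*sqrt(2)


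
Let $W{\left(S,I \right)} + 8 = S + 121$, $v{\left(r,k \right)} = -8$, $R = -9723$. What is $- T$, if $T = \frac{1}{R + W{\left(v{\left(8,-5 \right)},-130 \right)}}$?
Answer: $\frac{1}{9618} \approx 0.00010397$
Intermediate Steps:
$W{\left(S,I \right)} = 113 + S$ ($W{\left(S,I \right)} = -8 + \left(S + 121\right) = -8 + \left(121 + S\right) = 113 + S$)
$T = - \frac{1}{9618}$ ($T = \frac{1}{-9723 + \left(113 - 8\right)} = \frac{1}{-9723 + 105} = \frac{1}{-9618} = - \frac{1}{9618} \approx -0.00010397$)
$- T = \left(-1\right) \left(- \frac{1}{9618}\right) = \frac{1}{9618}$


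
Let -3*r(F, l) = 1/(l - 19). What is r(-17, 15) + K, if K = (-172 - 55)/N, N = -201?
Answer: 325/268 ≈ 1.2127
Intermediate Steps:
r(F, l) = -1/(3*(-19 + l)) (r(F, l) = -1/(3*(l - 19)) = -1/(3*(-19 + l)))
K = 227/201 (K = (-172 - 55)/(-201) = -227*(-1/201) = 227/201 ≈ 1.1294)
r(-17, 15) + K = -1/(-57 + 3*15) + 227/201 = -1/(-57 + 45) + 227/201 = -1/(-12) + 227/201 = -1*(-1/12) + 227/201 = 1/12 + 227/201 = 325/268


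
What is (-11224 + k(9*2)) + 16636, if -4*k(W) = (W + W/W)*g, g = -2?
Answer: 10843/2 ≈ 5421.5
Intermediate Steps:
k(W) = ½ + W/2 (k(W) = -(W + W/W)*(-2)/4 = -(W + 1)*(-2)/4 = -(1 + W)*(-2)/4 = -(-2 - 2*W)/4 = ½ + W/2)
(-11224 + k(9*2)) + 16636 = (-11224 + (½ + (9*2)/2)) + 16636 = (-11224 + (½ + (½)*18)) + 16636 = (-11224 + (½ + 9)) + 16636 = (-11224 + 19/2) + 16636 = -22429/2 + 16636 = 10843/2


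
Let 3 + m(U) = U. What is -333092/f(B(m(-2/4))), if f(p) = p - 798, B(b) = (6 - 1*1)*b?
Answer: 666184/1631 ≈ 408.45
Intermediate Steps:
m(U) = -3 + U
B(b) = 5*b (B(b) = (6 - 1)*b = 5*b)
f(p) = -798 + p
-333092/f(B(m(-2/4))) = -333092/(-798 + 5*(-3 - 2/4)) = -333092/(-798 + 5*(-3 - 2*1/4)) = -333092/(-798 + 5*(-3 - 1/2)) = -333092/(-798 + 5*(-7/2)) = -333092/(-798 - 35/2) = -333092/(-1631/2) = -333092*(-2/1631) = 666184/1631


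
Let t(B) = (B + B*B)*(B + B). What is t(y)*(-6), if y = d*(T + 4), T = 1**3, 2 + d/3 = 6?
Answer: -2635200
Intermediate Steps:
d = 12 (d = -6 + 3*6 = -6 + 18 = 12)
T = 1
y = 60 (y = 12*(1 + 4) = 12*5 = 60)
t(B) = 2*B*(B + B**2) (t(B) = (B + B**2)*(2*B) = 2*B*(B + B**2))
t(y)*(-6) = (2*60**2*(1 + 60))*(-6) = (2*3600*61)*(-6) = 439200*(-6) = -2635200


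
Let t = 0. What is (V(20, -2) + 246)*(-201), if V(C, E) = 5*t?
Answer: -49446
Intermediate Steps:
V(C, E) = 0 (V(C, E) = 5*0 = 0)
(V(20, -2) + 246)*(-201) = (0 + 246)*(-201) = 246*(-201) = -49446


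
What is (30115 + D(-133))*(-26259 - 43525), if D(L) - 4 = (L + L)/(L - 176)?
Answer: -649482270008/309 ≈ -2.1019e+9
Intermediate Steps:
D(L) = 4 + 2*L/(-176 + L) (D(L) = 4 + (L + L)/(L - 176) = 4 + (2*L)/(-176 + L) = 4 + 2*L/(-176 + L))
(30115 + D(-133))*(-26259 - 43525) = (30115 + 2*(-352 + 3*(-133))/(-176 - 133))*(-26259 - 43525) = (30115 + 2*(-352 - 399)/(-309))*(-69784) = (30115 + 2*(-1/309)*(-751))*(-69784) = (30115 + 1502/309)*(-69784) = (9307037/309)*(-69784) = -649482270008/309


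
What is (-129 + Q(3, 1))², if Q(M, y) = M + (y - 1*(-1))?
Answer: 15376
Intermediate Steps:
Q(M, y) = 1 + M + y (Q(M, y) = M + (y + 1) = M + (1 + y) = 1 + M + y)
(-129 + Q(3, 1))² = (-129 + (1 + 3 + 1))² = (-129 + 5)² = (-124)² = 15376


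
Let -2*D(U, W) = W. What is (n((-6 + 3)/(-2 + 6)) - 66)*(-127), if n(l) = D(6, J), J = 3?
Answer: 17145/2 ≈ 8572.5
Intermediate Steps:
D(U, W) = -W/2
n(l) = -3/2 (n(l) = -½*3 = -3/2)
(n((-6 + 3)/(-2 + 6)) - 66)*(-127) = (-3/2 - 66)*(-127) = -135/2*(-127) = 17145/2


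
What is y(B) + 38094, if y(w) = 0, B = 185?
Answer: 38094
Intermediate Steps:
y(B) + 38094 = 0 + 38094 = 38094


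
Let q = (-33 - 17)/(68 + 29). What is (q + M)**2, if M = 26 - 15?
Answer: 1034289/9409 ≈ 109.93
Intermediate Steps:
M = 11
q = -50/97 ≈ -0.51546
(q + M)**2 = (-50/97 + 11)**2 = (1017/97)**2 = 1034289/9409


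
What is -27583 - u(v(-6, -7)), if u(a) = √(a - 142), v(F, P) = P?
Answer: -27583 - I*√149 ≈ -27583.0 - 12.207*I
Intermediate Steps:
u(a) = √(-142 + a)
-27583 - u(v(-6, -7)) = -27583 - √(-142 - 7) = -27583 - √(-149) = -27583 - I*√149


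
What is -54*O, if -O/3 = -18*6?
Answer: -17496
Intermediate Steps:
O = 324 (O = -(-54)*6 = -3*(-108) = 324)
-54*O = -54*324 = -17496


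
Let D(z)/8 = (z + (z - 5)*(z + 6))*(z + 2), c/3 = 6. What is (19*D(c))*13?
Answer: 13041600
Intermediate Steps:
c = 18 (c = 3*6 = 18)
D(z) = 8*(2 + z)*(z + (-5 + z)*(6 + z)) (D(z) = 8*((z + (z - 5)*(z + 6))*(z + 2)) = 8*((z + (-5 + z)*(6 + z))*(2 + z)) = 8*((2 + z)*(z + (-5 + z)*(6 + z))) = 8*(2 + z)*(z + (-5 + z)*(6 + z)))
(19*D(c))*13 = (19*(-480 - 208*18 + 8*18³ + 32*18²))*13 = (19*(-480 - 3744 + 8*5832 + 32*324))*13 = (19*(-480 - 3744 + 46656 + 10368))*13 = (19*52800)*13 = 1003200*13 = 13041600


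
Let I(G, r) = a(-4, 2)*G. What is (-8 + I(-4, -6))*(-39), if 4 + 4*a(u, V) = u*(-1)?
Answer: 312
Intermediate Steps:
a(u, V) = -1 - u/4 (a(u, V) = -1 + (u*(-1))/4 = -1 + (-u)/4 = -1 - u/4)
I(G, r) = 0 (I(G, r) = (-1 - 1/4*(-4))*G = (-1 + 1)*G = 0*G = 0)
(-8 + I(-4, -6))*(-39) = (-8 + 0)*(-39) = -8*(-39) = 312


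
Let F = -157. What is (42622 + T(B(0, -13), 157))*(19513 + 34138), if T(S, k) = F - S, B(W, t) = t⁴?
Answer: 745963504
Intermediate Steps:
T(S, k) = -157 - S
(42622 + T(B(0, -13), 157))*(19513 + 34138) = (42622 + (-157 - 1*(-13)⁴))*(19513 + 34138) = (42622 + (-157 - 1*28561))*53651 = (42622 + (-157 - 28561))*53651 = (42622 - 28718)*53651 = 13904*53651 = 745963504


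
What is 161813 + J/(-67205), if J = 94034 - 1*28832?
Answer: 10874577463/67205 ≈ 1.6181e+5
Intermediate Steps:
J = 65202 (J = 94034 - 28832 = 65202)
161813 + J/(-67205) = 161813 + 65202/(-67205) = 161813 + 65202*(-1/67205) = 161813 - 65202/67205 = 10874577463/67205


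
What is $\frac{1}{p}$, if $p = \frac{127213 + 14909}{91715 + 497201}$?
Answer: $\frac{294458}{71061} \approx 4.1437$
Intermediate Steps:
$p = \frac{71061}{294458}$ ($p = \frac{142122}{588916} = 142122 \cdot \frac{1}{588916} = \frac{71061}{294458} \approx 0.24133$)
$\frac{1}{p} = \frac{1}{\frac{71061}{294458}} = \frac{294458}{71061}$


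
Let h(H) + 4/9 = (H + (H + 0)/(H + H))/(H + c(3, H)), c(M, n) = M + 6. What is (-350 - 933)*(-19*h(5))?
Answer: -316901/252 ≈ -1257.5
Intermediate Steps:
c(M, n) = 6 + M
h(H) = -4/9 + (½ + H)/(9 + H) (h(H) = -4/9 + (H + (H + 0)/(H + H))/(H + (6 + 3)) = -4/9 + (H + H/((2*H)))/(H + 9) = -4/9 + (H + H*(1/(2*H)))/(9 + H) = -4/9 + (H + ½)/(9 + H) = -4/9 + (½ + H)/(9 + H))
(-350 - 933)*(-19*h(5)) = (-350 - 933)*(-19*(-63 + 10*5)/(18*(9 + 5))) = -(-24377)*(1/18)*(-63 + 50)/14 = -(-24377)*(1/18)*(1/14)*(-13) = -(-24377)*(-13)/252 = -1283*247/252 = -316901/252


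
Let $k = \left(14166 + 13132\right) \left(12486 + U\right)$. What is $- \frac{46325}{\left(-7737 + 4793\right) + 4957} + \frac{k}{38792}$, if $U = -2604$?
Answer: $\frac{135306874367}{19522074} \approx 6931.0$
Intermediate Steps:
$k = 269758836$ ($k = \left(14166 + 13132\right) \left(12486 - 2604\right) = 27298 \cdot 9882 = 269758836$)
$- \frac{46325}{\left(-7737 + 4793\right) + 4957} + \frac{k}{38792} = - \frac{46325}{\left(-7737 + 4793\right) + 4957} + \frac{269758836}{38792} = - \frac{46325}{-2944 + 4957} + 269758836 \cdot \frac{1}{38792} = - \frac{46325}{2013} + \frac{67439709}{9698} = \frac{135306874367}{19522074}$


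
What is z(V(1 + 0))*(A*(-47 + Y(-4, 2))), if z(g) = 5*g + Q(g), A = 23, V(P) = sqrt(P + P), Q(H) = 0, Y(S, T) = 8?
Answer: -4485*sqrt(2) ≈ -6342.8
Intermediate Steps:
V(P) = sqrt(2)*sqrt(P) (V(P) = sqrt(2*P) = sqrt(2)*sqrt(P))
z(g) = 5*g (z(g) = 5*g + 0 = 5*g)
z(V(1 + 0))*(A*(-47 + Y(-4, 2))) = (5*(sqrt(2)*sqrt(1 + 0)))*(23*(-47 + 8)) = (5*(sqrt(2)*sqrt(1)))*(23*(-39)) = (5*(sqrt(2)*1))*(-897) = (5*sqrt(2))*(-897) = -4485*sqrt(2)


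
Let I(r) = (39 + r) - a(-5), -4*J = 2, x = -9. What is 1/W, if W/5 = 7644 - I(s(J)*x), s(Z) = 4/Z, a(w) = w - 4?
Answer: 1/37620 ≈ 2.6582e-5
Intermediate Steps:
a(w) = -4 + w
J = -½ (J = -¼*2 = -½ ≈ -0.50000)
I(r) = 48 + r (I(r) = (39 + r) - (-4 - 5) = (39 + r) - 1*(-9) = (39 + r) + 9 = 48 + r)
W = 37620 (W = 5*(7644 - (48 + (4/(-½))*(-9))) = 5*(7644 - (48 + (4*(-2))*(-9))) = 5*(7644 - (48 - 8*(-9))) = 5*(7644 - (48 + 72)) = 5*(7644 - 1*120) = 5*(7644 - 120) = 5*7524 = 37620)
1/W = 1/37620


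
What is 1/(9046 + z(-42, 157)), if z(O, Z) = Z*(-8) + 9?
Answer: 1/7799 ≈ 0.00012822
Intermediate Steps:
z(O, Z) = 9 - 8*Z (z(O, Z) = -8*Z + 9 = 9 - 8*Z)
1/(9046 + z(-42, 157)) = 1/(9046 + (9 - 8*157)) = 1/(9046 + (9 - 1256)) = 1/(9046 - 1247) = 1/7799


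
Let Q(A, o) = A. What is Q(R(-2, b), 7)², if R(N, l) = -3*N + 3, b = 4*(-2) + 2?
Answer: 81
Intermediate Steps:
b = -6 (b = -8 + 2 = -6)
R(N, l) = 3 - 3*N
Q(R(-2, b), 7)² = (3 - 3*(-2))² = (3 + 6)² = 9² = 81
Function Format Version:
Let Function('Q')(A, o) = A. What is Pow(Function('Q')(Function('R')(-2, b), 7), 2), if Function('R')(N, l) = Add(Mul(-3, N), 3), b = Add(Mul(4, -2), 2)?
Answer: 81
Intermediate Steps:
b = -6 (b = Add(-8, 2) = -6)
Function('R')(N, l) = Add(3, Mul(-3, N))
Pow(Function('Q')(Function('R')(-2, b), 7), 2) = Pow(Add(3, Mul(-3, -2)), 2) = Pow(Add(3, 6), 2) = Pow(9, 2) = 81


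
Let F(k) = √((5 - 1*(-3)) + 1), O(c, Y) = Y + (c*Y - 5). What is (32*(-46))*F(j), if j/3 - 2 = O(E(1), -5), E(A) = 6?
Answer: -4416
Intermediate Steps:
O(c, Y) = -5 + Y + Y*c (O(c, Y) = Y + (Y*c - 5) = Y + (-5 + Y*c) = -5 + Y + Y*c)
j = -114 (j = 6 + 3*(-5 - 5 - 5*6) = 6 + 3*(-5 - 5 - 30) = 6 + 3*(-40) = 6 - 120 = -114)
F(k) = 3 (F(k) = √((5 + 3) + 1) = √(8 + 1) = √9 = 3)
(32*(-46))*F(j) = (32*(-46))*3 = -1472*3 = -4416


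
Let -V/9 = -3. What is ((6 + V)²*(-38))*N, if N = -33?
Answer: 1365606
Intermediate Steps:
V = 27 (V = -9*(-3) = 27)
((6 + V)²*(-38))*N = ((6 + 27)²*(-38))*(-33) = (33²*(-38))*(-33) = (1089*(-38))*(-33) = -41382*(-33) = 1365606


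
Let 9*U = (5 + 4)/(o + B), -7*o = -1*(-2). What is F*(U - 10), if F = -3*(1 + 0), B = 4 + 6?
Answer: 2019/68 ≈ 29.691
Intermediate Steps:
B = 10
o = -2/7 (o = -(-1)*(-2)/7 = -⅐*2 = -2/7 ≈ -0.28571)
F = -3 (F = -3*1 = -3)
U = 7/68 (U = ((5 + 4)/(-2/7 + 10))/9 = (9/(68/7))/9 = (9*(7/68))/9 = (⅑)*(63/68) = 7/68 ≈ 0.10294)
F*(U - 10) = -3*(7/68 - 10) = -3*(-673/68) = 2019/68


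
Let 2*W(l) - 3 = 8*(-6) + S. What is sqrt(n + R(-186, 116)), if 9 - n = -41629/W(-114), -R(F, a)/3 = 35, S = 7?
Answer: I*sqrt(2287) ≈ 47.823*I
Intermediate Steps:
W(l) = -19 (W(l) = 3/2 + (8*(-6) + 7)/2 = 3/2 + (-48 + 7)/2 = 3/2 + (1/2)*(-41) = 3/2 - 41/2 = -19)
R(F, a) = -105 (R(F, a) = -3*35 = -105)
n = -2182 (n = 9 - (-41629)/(-19) = 9 - (-41629)*(-1)/19 = 9 - 1*2191 = 9 - 2191 = -2182)
sqrt(n + R(-186, 116)) = sqrt(-2182 - 105) = sqrt(-2287) = I*sqrt(2287)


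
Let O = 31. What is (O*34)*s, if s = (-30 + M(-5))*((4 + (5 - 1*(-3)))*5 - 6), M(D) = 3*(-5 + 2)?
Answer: -2219724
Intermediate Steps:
M(D) = -9 (M(D) = 3*(-3) = -9)
s = -2106 (s = (-30 - 9)*((4 + (5 - 1*(-3)))*5 - 6) = -39*((4 + (5 + 3))*5 - 6) = -39*((4 + 8)*5 - 6) = -39*(12*5 - 6) = -39*(60 - 6) = -39*54 = -2106)
(O*34)*s = (31*34)*(-2106) = 1054*(-2106) = -2219724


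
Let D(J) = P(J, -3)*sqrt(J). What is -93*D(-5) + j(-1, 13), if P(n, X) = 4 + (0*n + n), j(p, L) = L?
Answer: 13 + 93*I*sqrt(5) ≈ 13.0 + 207.95*I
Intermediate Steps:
P(n, X) = 4 + n (P(n, X) = 4 + (0 + n) = 4 + n)
D(J) = sqrt(J)*(4 + J) (D(J) = (4 + J)*sqrt(J) = sqrt(J)*(4 + J))
-93*D(-5) + j(-1, 13) = -93*sqrt(-5)*(4 - 5) + 13 = -93*I*sqrt(5)*(-1) + 13 = -(-93)*I*sqrt(5) + 13 = 93*I*sqrt(5) + 13 = 13 + 93*I*sqrt(5)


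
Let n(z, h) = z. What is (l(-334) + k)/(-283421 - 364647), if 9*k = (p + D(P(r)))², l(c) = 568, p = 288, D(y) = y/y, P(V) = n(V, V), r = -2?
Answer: -88633/5832612 ≈ -0.015196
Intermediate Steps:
P(V) = V
D(y) = 1
k = 83521/9 (k = (288 + 1)²/9 = (⅑)*289² = (⅑)*83521 = 83521/9 ≈ 9280.1)
(l(-334) + k)/(-283421 - 364647) = (568 + 83521/9)/(-283421 - 364647) = (88633/9)/(-648068) = (88633/9)*(-1/648068) = -88633/5832612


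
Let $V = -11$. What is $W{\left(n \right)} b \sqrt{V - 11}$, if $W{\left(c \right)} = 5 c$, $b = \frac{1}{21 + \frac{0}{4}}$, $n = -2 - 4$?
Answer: $- \frac{10 i \sqrt{22}}{7} \approx - 6.7006 i$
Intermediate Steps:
$n = -6$ ($n = -2 - 4 = -6$)
$b = \frac{1}{21}$ ($b = \frac{1}{21 + 0 \cdot \frac{1}{4}} = \frac{1}{21 + 0} = \frac{1}{21} \approx 0.047619$)
$W{\left(n \right)} b \sqrt{V - 11} = 5 \left(-6\right) \frac{1}{21} \sqrt{-11 - 11} = \left(-30\right) \frac{1}{21} \sqrt{-22} = - \frac{10 i \sqrt{22}}{7}$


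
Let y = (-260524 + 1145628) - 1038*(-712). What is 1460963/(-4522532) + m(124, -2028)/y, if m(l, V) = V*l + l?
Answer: -31335419993/65583174760 ≈ -0.47780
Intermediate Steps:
m(l, V) = l + V*l
y = 1624160 (y = 885104 + 739056 = 1624160)
1460963/(-4522532) + m(124, -2028)/y = 1460963/(-4522532) + (124*(1 - 2028))/1624160 = 1460963*(-1/4522532) + (124*(-2027))*(1/1624160) = -208709/646076 - 251348*1/1624160 = -208709/646076 - 62837/406040 = -31335419993/65583174760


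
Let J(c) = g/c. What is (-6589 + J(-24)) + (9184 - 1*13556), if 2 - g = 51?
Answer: -263015/24 ≈ -10959.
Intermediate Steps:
g = -49 (g = 2 - 1*51 = 2 - 51 = -49)
J(c) = -49/c
(-6589 + J(-24)) + (9184 - 1*13556) = (-6589 - 49/(-24)) + (9184 - 1*13556) = (-6589 - 49*(-1/24)) + (9184 - 13556) = (-6589 + 49/24) - 4372 = -158087/24 - 4372 = -263015/24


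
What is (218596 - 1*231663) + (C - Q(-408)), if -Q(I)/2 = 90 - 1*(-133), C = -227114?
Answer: -239735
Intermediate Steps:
Q(I) = -446 (Q(I) = -2*(90 - 1*(-133)) = -2*(90 + 133) = -2*223 = -446)
(218596 - 1*231663) + (C - Q(-408)) = (218596 - 1*231663) + (-227114 - 1*(-446)) = (218596 - 231663) + (-227114 + 446) = -13067 - 226668 = -239735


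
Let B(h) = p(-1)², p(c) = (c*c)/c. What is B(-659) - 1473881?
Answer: -1473880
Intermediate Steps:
p(c) = c (p(c) = c²/c = c)
B(h) = 1 (B(h) = (-1)² = 1)
B(-659) - 1473881 = 1 - 1473881 = -1473880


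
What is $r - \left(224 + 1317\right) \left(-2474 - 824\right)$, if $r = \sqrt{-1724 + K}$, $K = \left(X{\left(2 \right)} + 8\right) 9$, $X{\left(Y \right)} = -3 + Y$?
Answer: $5082218 + i \sqrt{1661} \approx 5.0822 \cdot 10^{6} + 40.755 i$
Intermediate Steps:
$K = 63$ ($K = \left(\left(-3 + 2\right) + 8\right) 9 = \left(-1 + 8\right) 9 = 7 \cdot 9 = 63$)
$r = i \sqrt{1661}$ ($r = \sqrt{-1724 + 63} = \sqrt{-1661} = i \sqrt{1661} \approx 40.755 i$)
$r - \left(224 + 1317\right) \left(-2474 - 824\right) = i \sqrt{1661} - \left(224 + 1317\right) \left(-2474 - 824\right) = i \sqrt{1661} - 1541 \left(-3298\right) = i \sqrt{1661} - -5082218 = i \sqrt{1661} + 5082218 = 5082218 + i \sqrt{1661}$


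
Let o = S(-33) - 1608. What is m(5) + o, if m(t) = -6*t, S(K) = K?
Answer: -1671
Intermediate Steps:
o = -1641 (o = -33 - 1608 = -1641)
m(5) + o = -6*5 - 1641 = -30 - 1641 = -1671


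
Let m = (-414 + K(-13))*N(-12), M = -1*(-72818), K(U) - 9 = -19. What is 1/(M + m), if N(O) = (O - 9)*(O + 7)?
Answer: 1/28298 ≈ 3.5338e-5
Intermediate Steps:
K(U) = -10 (K(U) = 9 - 19 = -10)
N(O) = (-9 + O)*(7 + O)
M = 72818
m = -44520 (m = (-414 - 10)*(-63 + (-12)² - 2*(-12)) = -424*(-63 + 144 + 24) = -424*105 = -44520)
1/(M + m) = 1/(72818 - 44520) = 1/28298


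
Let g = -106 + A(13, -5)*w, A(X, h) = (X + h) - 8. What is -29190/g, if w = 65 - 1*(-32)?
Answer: 14595/53 ≈ 275.38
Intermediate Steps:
A(X, h) = -8 + X + h
w = 97 (w = 65 + 32 = 97)
g = -106 (g = -106 + (-8 + 13 - 5)*97 = -106 + 0*97 = -106 + 0 = -106)
-29190/g = -29190/(-106) = -29190*(-1/106) = 14595/53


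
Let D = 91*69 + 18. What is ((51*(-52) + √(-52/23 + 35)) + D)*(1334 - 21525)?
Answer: -73596195 - 20191*√17319/23 ≈ -7.3712e+7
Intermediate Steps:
D = 6297 (D = 6279 + 18 = 6297)
((51*(-52) + √(-52/23 + 35)) + D)*(1334 - 21525) = ((51*(-52) + √(-52/23 + 35)) + 6297)*(1334 - 21525) = ((-2652 + √(-52*1/23 + 35)) + 6297)*(-20191) = ((-2652 + √(-52/23 + 35)) + 6297)*(-20191) = ((-2652 + √(753/23)) + 6297)*(-20191) = ((-2652 + √17319/23) + 6297)*(-20191) = (3645 + √17319/23)*(-20191) = -73596195 - 20191*√17319/23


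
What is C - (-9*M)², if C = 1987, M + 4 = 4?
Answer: 1987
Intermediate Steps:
M = 0 (M = -4 + 4 = 0)
C - (-9*M)² = 1987 - (-9*0)² = 1987 - 1*0² = 1987 - 1*0 = 1987 + 0 = 1987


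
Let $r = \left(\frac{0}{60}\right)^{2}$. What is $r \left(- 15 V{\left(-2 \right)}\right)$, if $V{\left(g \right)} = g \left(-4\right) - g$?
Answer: $0$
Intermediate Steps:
$V{\left(g \right)} = - 5 g$ ($V{\left(g \right)} = - 4 g - g = - 5 g$)
$r = 0$ ($r = \left(0 \cdot \frac{1}{60}\right)^{2} = 0^{2} = 0$)
$r \left(- 15 V{\left(-2 \right)}\right) = 0 \left(- 15 \left(\left(-5\right) \left(-2\right)\right)\right) = 0 \left(\left(-15\right) 10\right) = 0 \left(-150\right) = 0$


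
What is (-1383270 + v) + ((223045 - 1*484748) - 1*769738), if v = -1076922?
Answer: -3491633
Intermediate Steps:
(-1383270 + v) + ((223045 - 1*484748) - 1*769738) = (-1383270 - 1076922) + ((223045 - 1*484748) - 1*769738) = -2460192 + ((223045 - 484748) - 769738) = -2460192 + (-261703 - 769738) = -2460192 - 1031441 = -3491633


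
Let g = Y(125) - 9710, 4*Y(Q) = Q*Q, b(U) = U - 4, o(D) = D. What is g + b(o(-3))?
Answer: -23243/4 ≈ -5810.8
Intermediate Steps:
b(U) = -4 + U
Y(Q) = Q²/4 (Y(Q) = (Q*Q)/4 = Q²/4)
g = -23215/4 (g = (¼)*125² - 9710 = (¼)*15625 - 9710 = 15625/4 - 9710 = -23215/4 ≈ -5803.8)
g + b(o(-3)) = -23215/4 + (-4 - 3) = -23215/4 - 7 = -23243/4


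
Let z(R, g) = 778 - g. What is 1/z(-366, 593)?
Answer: 1/185 ≈ 0.0054054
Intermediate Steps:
1/z(-366, 593) = 1/(778 - 1*593) = 1/(778 - 593) = 1/185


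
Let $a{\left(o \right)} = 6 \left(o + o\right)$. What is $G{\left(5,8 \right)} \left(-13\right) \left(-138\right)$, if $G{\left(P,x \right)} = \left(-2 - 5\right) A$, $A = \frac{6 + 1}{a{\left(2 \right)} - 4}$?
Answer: $- \frac{43953}{10} \approx -4395.3$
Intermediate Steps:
$a{\left(o \right)} = 12 o$ ($a{\left(o \right)} = 6 \cdot 2 o = 12 o$)
$A = \frac{7}{20}$ ($A = \frac{6 + 1}{12 \cdot 2 - 4} = \frac{7}{24 - 4} = \frac{7}{20} \approx 0.35$)
$G{\left(P,x \right)} = - \frac{49}{20}$ ($G{\left(P,x \right)} = \left(-2 - 5\right) \frac{7}{20} = \left(-7\right) \frac{7}{20} = - \frac{49}{20}$)
$G{\left(5,8 \right)} \left(-13\right) \left(-138\right) = \left(- \frac{49}{20}\right) \left(-13\right) \left(-138\right) = \frac{637}{20} \left(-138\right) = - \frac{43953}{10}$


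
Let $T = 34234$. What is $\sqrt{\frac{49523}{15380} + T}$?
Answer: $\frac{\sqrt{2024655663335}}{7690} \approx 185.03$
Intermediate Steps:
$\sqrt{\frac{49523}{15380} + T} = \sqrt{\frac{49523}{15380} + 34234} = \sqrt{\frac{526568443}{15380}} = \frac{\sqrt{2024655663335}}{7690}$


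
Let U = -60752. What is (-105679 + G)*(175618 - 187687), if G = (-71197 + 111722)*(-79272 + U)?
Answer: 68486485249251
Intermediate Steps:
G = -5674472600 (G = (-71197 + 111722)*(-79272 - 60752) = 40525*(-140024) = -5674472600)
(-105679 + G)*(175618 - 187687) = (-105679 - 5674472600)*(175618 - 187687) = -5674578279*(-12069) = 68486485249251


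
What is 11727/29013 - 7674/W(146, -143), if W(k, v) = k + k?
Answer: -36536913/1411966 ≈ -25.877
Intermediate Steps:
W(k, v) = 2*k
11727/29013 - 7674/W(146, -143) = 11727/29013 - 7674/(2*146) = 11727*(1/29013) - 7674/292 = 3909/9671 - 7674*1/292 = 3909/9671 - 3837/146 = -36536913/1411966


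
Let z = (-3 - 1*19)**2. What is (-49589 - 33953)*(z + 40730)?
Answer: -3443099988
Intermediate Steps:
z = 484 (z = (-3 - 19)**2 = (-22)**2 = 484)
(-49589 - 33953)*(z + 40730) = (-49589 - 33953)*(484 + 40730) = -83542*41214 = -3443099988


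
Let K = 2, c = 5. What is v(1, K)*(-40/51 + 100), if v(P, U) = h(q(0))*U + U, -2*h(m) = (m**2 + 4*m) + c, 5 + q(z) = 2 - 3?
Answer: -25300/17 ≈ -1488.2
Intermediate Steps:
q(z) = -6 (q(z) = -5 + (2 - 3) = -5 - 1 = -6)
h(m) = -5/2 - 2*m - m**2/2 (h(m) = -((m**2 + 4*m) + 5)/2 = -(5 + m**2 + 4*m)/2 = -5/2 - 2*m - m**2/2)
v(P, U) = -15*U/2 (v(P, U) = (-5/2 - 2*(-6) - 1/2*(-6)**2)*U + U = (-5/2 + 12 - 1/2*36)*U + U = (-5/2 + 12 - 18)*U + U = -17*U/2 + U = -15*U/2)
v(1, K)*(-40/51 + 100) = (-15/2*2)*(-40/51 + 100) = -15*(-40*1/51 + 100) = -15*(-40/51 + 100) = -15*5060/51 = -25300/17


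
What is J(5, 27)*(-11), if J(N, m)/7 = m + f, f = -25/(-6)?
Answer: -14399/6 ≈ -2399.8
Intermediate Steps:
f = 25/6 (f = -25*(-⅙) = 25/6 ≈ 4.1667)
J(N, m) = 175/6 + 7*m (J(N, m) = 7*(m + 25/6) = 7*(25/6 + m) = 175/6 + 7*m)
J(5, 27)*(-11) = (175/6 + 7*27)*(-11) = (175/6 + 189)*(-11) = (1309/6)*(-11) = -14399/6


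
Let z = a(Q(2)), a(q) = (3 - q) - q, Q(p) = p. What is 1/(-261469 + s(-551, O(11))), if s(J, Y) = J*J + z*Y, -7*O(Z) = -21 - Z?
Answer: 7/294892 ≈ 2.3737e-5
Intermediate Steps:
a(q) = 3 - 2*q
z = -1 (z = 3 - 2*2 = 3 - 4 = -1)
O(Z) = 3 + Z/7 (O(Z) = -(-21 - Z)/7 = 3 + Z/7)
s(J, Y) = J² - Y (s(J, Y) = J*J - Y = J² - Y)
1/(-261469 + s(-551, O(11))) = 1/(-261469 + ((-551)² - (3 + (⅐)*11))) = 1/(-261469 + (303601 - (3 + 11/7))) = 1/(-261469 + (303601 - 1*32/7)) = 1/(-261469 + (303601 - 32/7)) = 1/(-261469 + 2125175/7) = 1/(294892/7) = 7/294892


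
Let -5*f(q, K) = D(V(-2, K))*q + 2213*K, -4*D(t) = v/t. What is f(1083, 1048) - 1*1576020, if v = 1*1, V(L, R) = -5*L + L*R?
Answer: -85103160539/41720 ≈ -2.0399e+6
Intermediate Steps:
v = 1
D(t) = -1/(4*t)
f(q, K) = -2213*K/5 + q/(20*(10 - 2*K)) (f(q, K) = -((-(-1/(2*(-5 + K)))/4)*q + 2213*K)/5 = -((-1/(4*(10 - 2*K)))*q + 2213*K)/5 = -(-q/(4*(10 - 2*K)) + 2213*K)/5 = -(2213*K - q/(4*(10 - 2*K)))/5 = -2213*K/5 + q/(20*(10 - 2*K)))
f(1083, 1048) - 1*1576020 = (-1*1083 - 17704*1048*(-5 + 1048))/(40*(-5 + 1048)) - 1*1576020 = (1/40)*(-1083 - 17704*1048*1043)/1043 - 1576020 = (1/40)*(1/1043)*(-1083 - 19351605056) - 1576020 = (1/40)*(1/1043)*(-19351606139) - 1576020 = -19351606139/41720 - 1576020 = -85103160539/41720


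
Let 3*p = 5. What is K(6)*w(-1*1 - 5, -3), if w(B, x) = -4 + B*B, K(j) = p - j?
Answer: -416/3 ≈ -138.67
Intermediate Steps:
p = 5/3 (p = (⅓)*5 = 5/3 ≈ 1.6667)
K(j) = 5/3 - j
w(B, x) = -4 + B²
K(6)*w(-1*1 - 5, -3) = (5/3 - 1*6)*(-4 + (-1*1 - 5)²) = (5/3 - 6)*(-4 + (-1 - 5)²) = -13*(-4 + (-6)²)/3 = -13*(-4 + 36)/3 = -13/3*32 = -416/3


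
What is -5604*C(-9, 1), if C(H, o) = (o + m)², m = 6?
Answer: -274596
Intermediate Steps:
C(H, o) = (6 + o)² (C(H, o) = (o + 6)² = (6 + o)²)
-5604*C(-9, 1) = -5604*(6 + 1)² = -5604*7² = -5604*49 = -274596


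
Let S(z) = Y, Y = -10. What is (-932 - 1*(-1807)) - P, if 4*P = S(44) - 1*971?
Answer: 4481/4 ≈ 1120.3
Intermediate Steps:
S(z) = -10
P = -981/4 (P = (-10 - 1*971)/4 = (-10 - 971)/4 = (1/4)*(-981) = -981/4 ≈ -245.25)
(-932 - 1*(-1807)) - P = (-932 - 1*(-1807)) - 1*(-981/4) = (-932 + 1807) + 981/4 = 875 + 981/4 = 4481/4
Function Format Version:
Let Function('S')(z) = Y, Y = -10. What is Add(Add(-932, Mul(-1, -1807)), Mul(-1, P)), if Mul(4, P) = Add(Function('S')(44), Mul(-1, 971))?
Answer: Rational(4481, 4) ≈ 1120.3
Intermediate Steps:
Function('S')(z) = -10
P = Rational(-981, 4) (P = Mul(Rational(1, 4), Add(-10, Mul(-1, 971))) = Mul(Rational(1, 4), Add(-10, -971)) = Mul(Rational(1, 4), -981) = Rational(-981, 4) ≈ -245.25)
Add(Add(-932, Mul(-1, -1807)), Mul(-1, P)) = Add(Add(-932, Mul(-1, -1807)), Mul(-1, Rational(-981, 4))) = Add(Add(-932, 1807), Rational(981, 4)) = Add(875, Rational(981, 4)) = Rational(4481, 4)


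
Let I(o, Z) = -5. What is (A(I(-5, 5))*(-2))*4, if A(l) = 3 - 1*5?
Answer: 16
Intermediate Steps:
A(l) = -2 (A(l) = 3 - 5 = -2)
(A(I(-5, 5))*(-2))*4 = -2*(-2)*4 = 4*4 = 16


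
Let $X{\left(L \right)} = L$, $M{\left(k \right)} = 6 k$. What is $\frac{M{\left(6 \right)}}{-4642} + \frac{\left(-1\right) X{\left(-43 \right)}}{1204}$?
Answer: $\frac{1817}{64988} \approx 0.027959$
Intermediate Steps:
$\frac{M{\left(6 \right)}}{-4642} + \frac{\left(-1\right) X{\left(-43 \right)}}{1204} = \frac{6 \cdot 6}{-4642} + \frac{\left(-1\right) \left(-43\right)}{1204} = 36 \left(- \frac{1}{4642}\right) + 43 \cdot \frac{1}{1204} = - \frac{18}{2321} + \frac{1}{28} = \frac{1817}{64988}$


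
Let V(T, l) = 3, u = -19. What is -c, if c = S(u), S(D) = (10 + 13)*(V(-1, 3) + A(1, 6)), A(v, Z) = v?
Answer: -92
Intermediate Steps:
S(D) = 92 (S(D) = (10 + 13)*(3 + 1) = 23*4 = 92)
c = 92
-c = -1*92 = -92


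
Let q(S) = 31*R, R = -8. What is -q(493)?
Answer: 248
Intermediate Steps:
q(S) = -248 (q(S) = 31*(-8) = -248)
-q(493) = -1*(-248) = 248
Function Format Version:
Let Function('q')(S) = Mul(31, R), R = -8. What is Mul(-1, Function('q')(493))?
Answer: 248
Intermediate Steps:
Function('q')(S) = -248 (Function('q')(S) = Mul(31, -8) = -248)
Mul(-1, Function('q')(493)) = Mul(-1, -248) = 248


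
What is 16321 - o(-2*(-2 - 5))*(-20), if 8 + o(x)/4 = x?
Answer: 16801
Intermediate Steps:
o(x) = -32 + 4*x
16321 - o(-2*(-2 - 5))*(-20) = 16321 - (-32 + 4*(-2*(-2 - 5)))*(-20) = 16321 - (-32 + 4*(-2*(-7)))*(-20) = 16321 - (-32 + 4*14)*(-20) = 16321 - (-32 + 56)*(-20) = 16321 - 24*(-20) = 16321 - 1*(-480) = 16321 + 480 = 16801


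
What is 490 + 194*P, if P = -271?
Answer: -52084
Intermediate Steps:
490 + 194*P = 490 + 194*(-271) = 490 - 52574 = -52084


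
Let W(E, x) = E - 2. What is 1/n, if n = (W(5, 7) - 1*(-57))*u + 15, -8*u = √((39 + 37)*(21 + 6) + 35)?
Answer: -4/31245 - 2*√2087/31245 ≈ -0.0030522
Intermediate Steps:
W(E, x) = -2 + E
u = -√2087/8 (u = -√((39 + 37)*(21 + 6) + 35)/8 = -√(76*27 + 35)/8 = -√(2052 + 35)/8 = -√2087/8 ≈ -5.7105)
n = 15 - 15*√2087/2 (n = ((-2 + 5) - 1*(-57))*(-√2087/8) + 15 = (3 + 57)*(-√2087/8) + 15 = 60*(-√2087/8) + 15 = -15*√2087/2 + 15 = 15 - 15*√2087/2 ≈ -327.63)
1/n = 1/(15 - 15*√2087/2)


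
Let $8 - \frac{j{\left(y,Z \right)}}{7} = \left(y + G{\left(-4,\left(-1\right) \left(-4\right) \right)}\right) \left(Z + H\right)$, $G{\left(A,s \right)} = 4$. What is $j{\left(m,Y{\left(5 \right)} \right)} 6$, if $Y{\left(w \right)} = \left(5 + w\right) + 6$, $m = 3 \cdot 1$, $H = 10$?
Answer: $-7308$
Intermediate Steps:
$m = 3$
$Y{\left(w \right)} = 11 + w$
$j{\left(y,Z \right)} = 56 - 7 \left(4 + y\right) \left(10 + Z\right)$ ($j{\left(y,Z \right)} = 56 - 7 \left(y + 4\right) \left(Z + 10\right) = 56 - 7 \left(4 + y\right) \left(10 + Z\right)$)
$j{\left(m,Y{\left(5 \right)} \right)} 6 = \left(-224 - 210 - 28 \left(11 + 5\right) - 7 \left(11 + 5\right) 3\right) 6 = \left(-224 - 210 - 448 - 112 \cdot 3\right) 6 = \left(-224 - 210 - 448 - 336\right) 6 = \left(-1218\right) 6 = -7308$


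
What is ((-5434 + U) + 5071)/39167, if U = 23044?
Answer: 22681/39167 ≈ 0.57908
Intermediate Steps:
((-5434 + U) + 5071)/39167 = ((-5434 + 23044) + 5071)/39167 = (17610 + 5071)*(1/39167) = 22681*(1/39167) = 22681/39167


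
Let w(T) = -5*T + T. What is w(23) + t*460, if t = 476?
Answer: 218868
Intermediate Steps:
w(T) = -4*T
w(23) + t*460 = -4*23 + 476*460 = -92 + 218960 = 218868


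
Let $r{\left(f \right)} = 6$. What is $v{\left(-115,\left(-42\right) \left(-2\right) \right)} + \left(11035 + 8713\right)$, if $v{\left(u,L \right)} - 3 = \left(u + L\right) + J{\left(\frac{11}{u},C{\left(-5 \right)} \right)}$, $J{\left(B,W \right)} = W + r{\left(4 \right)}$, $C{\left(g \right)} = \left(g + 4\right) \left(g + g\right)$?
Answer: $19736$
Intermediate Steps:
$C{\left(g \right)} = 2 g \left(4 + g\right)$ ($C{\left(g \right)} = \left(4 + g\right) 2 g = 2 g \left(4 + g\right)$)
$J{\left(B,W \right)} = 6 + W$ ($J{\left(B,W \right)} = W + 6 = 6 + W$)
$v{\left(u,L \right)} = 19 + L + u$ ($v{\left(u,L \right)} = 3 + \left(\left(u + L\right) + \left(6 + 2 \left(-5\right) \left(4 - 5\right)\right)\right) = 3 + \left(\left(L + u\right) + \left(6 + 2 \left(-5\right) \left(-1\right)\right)\right) = 3 + \left(\left(L + u\right) + \left(6 + 10\right)\right) = 3 + \left(\left(L + u\right) + 16\right) = 3 + \left(16 + L + u\right) = 19 + L + u$)
$v{\left(-115,\left(-42\right) \left(-2\right) \right)} + \left(11035 + 8713\right) = \left(19 - -84 - 115\right) + \left(11035 + 8713\right) = \left(19 + 84 - 115\right) + 19748 = -12 + 19748 = 19736$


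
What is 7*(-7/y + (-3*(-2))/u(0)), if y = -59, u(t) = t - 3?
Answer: -777/59 ≈ -13.169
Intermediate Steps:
u(t) = -3 + t
7*(-7/y + (-3*(-2))/u(0)) = 7*(-7/(-59) + (-3*(-2))/(-3 + 0)) = 7*(-7*(-1/59) + 6/(-3)) = 7*(7/59 + 6*(-⅓)) = 7*(7/59 - 2) = 7*(-111/59) = -777/59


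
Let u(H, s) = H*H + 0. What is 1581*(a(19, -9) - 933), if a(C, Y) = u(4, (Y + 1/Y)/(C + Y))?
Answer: -1449777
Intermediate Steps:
u(H, s) = H² (u(H, s) = H² + 0 = H²)
a(C, Y) = 16 (a(C, Y) = 4² = 16)
1581*(a(19, -9) - 933) = 1581*(16 - 933) = 1581*(-917) = -1449777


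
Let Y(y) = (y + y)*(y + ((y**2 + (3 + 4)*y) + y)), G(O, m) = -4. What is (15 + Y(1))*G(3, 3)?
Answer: -140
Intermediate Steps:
Y(y) = 2*y*(y**2 + 9*y) (Y(y) = (2*y)*(y + ((y**2 + 7*y) + y)) = (2*y)*(y + (y**2 + 8*y)) = (2*y)*(y**2 + 9*y) = 2*y*(y**2 + 9*y))
(15 + Y(1))*G(3, 3) = (15 + 2*1**2*(9 + 1))*(-4) = (15 + 2*1*10)*(-4) = (15 + 20)*(-4) = 35*(-4) = -140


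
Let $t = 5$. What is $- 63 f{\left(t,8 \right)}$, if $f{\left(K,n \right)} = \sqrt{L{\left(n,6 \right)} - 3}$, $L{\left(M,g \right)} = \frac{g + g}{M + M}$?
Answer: $- \frac{189 i}{2} \approx - 94.5 i$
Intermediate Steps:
$L{\left(M,g \right)} = \frac{g}{M}$ ($L{\left(M,g \right)} = \frac{2 g}{2 M} = 2 g \frac{1}{2 M} = \frac{g}{M}$)
$f{\left(K,n \right)} = \sqrt{-3 + \frac{6}{n}}$ ($f{\left(K,n \right)} = \sqrt{\frac{6}{n} - 3} = \sqrt{-3 + \frac{6}{n}}$)
$- 63 f{\left(t,8 \right)} = - 63 \sqrt{-3 + \frac{6}{8}} = - 63 \sqrt{-3 + 6 \cdot \frac{1}{8}} = - 63 \sqrt{-3 + \frac{3}{4}} = - 63 \sqrt{- \frac{9}{4}} = - 63 \frac{3 i}{2} = - \frac{189 i}{2}$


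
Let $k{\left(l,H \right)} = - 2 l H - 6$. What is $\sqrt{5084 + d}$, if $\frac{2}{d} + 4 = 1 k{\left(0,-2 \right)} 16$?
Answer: $\frac{\sqrt{508398}}{10} \approx 71.302$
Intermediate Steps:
$k{\left(l,H \right)} = -6 - 2 H l$ ($k{\left(l,H \right)} = - 2 H l - 6 = -6 - 2 H l$)
$d = - \frac{1}{50}$ ($d = \frac{2}{-4 + 1 \left(-6 - \left(-4\right) 0\right) 16} = \frac{2}{-4 + 1 \left(-6 + 0\right) 16} = \frac{2}{-4 + 1 \left(-6\right) 16} = \frac{2}{-4 - 96} = \frac{2}{-100} = 2 \left(- \frac{1}{100}\right) = - \frac{1}{50} \approx -0.02$)
$\sqrt{5084 + d} = \sqrt{5084 - \frac{1}{50}} = \sqrt{\frac{254199}{50}} = \frac{\sqrt{508398}}{10}$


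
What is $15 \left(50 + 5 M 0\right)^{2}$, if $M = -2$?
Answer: $37500$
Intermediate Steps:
$15 \left(50 + 5 M 0\right)^{2} = 15 \left(50 + 5 \left(-2\right) 0\right)^{2} = 15 \left(50 - 0\right)^{2} = 15 \left(50 + 0\right)^{2} = 15 \cdot 50^{2} = 15 \cdot 2500 = 37500$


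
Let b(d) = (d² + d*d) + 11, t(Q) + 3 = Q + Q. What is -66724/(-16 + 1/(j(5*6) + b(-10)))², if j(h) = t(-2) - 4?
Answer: -381280000/1461943 ≈ -260.80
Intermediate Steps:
t(Q) = -3 + 2*Q (t(Q) = -3 + (Q + Q) = -3 + 2*Q)
b(d) = 11 + 2*d² (b(d) = (d² + d²) + 11 = 2*d² + 11 = 11 + 2*d²)
j(h) = -11 (j(h) = (-3 + 2*(-2)) - 4 = (-3 - 4) - 4 = -7 - 4 = -11)
-66724/(-16 + 1/(j(5*6) + b(-10)))² = -66724/(-16 + 1/(-11 + (11 + 2*(-10)²)))² = -66724/(-16 + 1/(-11 + (11 + 2*100)))² = -66724/(-16 + 1/(-11 + (11 + 200)))² = -66724/(-16 + 1/(-11 + 211))² = -66724/(-16 + 1/200)² = -66724/((-3199/200)²) = -66724/10233601/40000 = -66724*40000/10233601 = -381280000/1461943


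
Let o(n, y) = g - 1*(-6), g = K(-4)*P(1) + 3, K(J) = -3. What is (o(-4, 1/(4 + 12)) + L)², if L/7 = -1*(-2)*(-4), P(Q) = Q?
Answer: 2500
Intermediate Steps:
L = -56 (L = 7*(-1*(-2)*(-4)) = 7*(2*(-4)) = 7*(-8) = -56)
g = 0 (g = -3*1 + 3 = -3 + 3 = 0)
o(n, y) = 6 (o(n, y) = 0 - 1*(-6) = 0 + 6 = 6)
(o(-4, 1/(4 + 12)) + L)² = (6 - 56)² = (-50)² = 2500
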